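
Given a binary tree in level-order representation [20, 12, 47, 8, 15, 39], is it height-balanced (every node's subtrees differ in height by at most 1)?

Tree (level-order array): [20, 12, 47, 8, 15, 39]
Definition: a tree is height-balanced if, at every node, |h(left) - h(right)| <= 1 (empty subtree has height -1).
Bottom-up per-node check:
  node 8: h_left=-1, h_right=-1, diff=0 [OK], height=0
  node 15: h_left=-1, h_right=-1, diff=0 [OK], height=0
  node 12: h_left=0, h_right=0, diff=0 [OK], height=1
  node 39: h_left=-1, h_right=-1, diff=0 [OK], height=0
  node 47: h_left=0, h_right=-1, diff=1 [OK], height=1
  node 20: h_left=1, h_right=1, diff=0 [OK], height=2
All nodes satisfy the balance condition.
Result: Balanced


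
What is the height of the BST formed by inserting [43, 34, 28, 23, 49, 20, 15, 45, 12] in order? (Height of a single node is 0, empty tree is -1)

Insertion order: [43, 34, 28, 23, 49, 20, 15, 45, 12]
Tree (level-order array): [43, 34, 49, 28, None, 45, None, 23, None, None, None, 20, None, 15, None, 12]
Compute height bottom-up (empty subtree = -1):
  height(12) = 1 + max(-1, -1) = 0
  height(15) = 1 + max(0, -1) = 1
  height(20) = 1 + max(1, -1) = 2
  height(23) = 1 + max(2, -1) = 3
  height(28) = 1 + max(3, -1) = 4
  height(34) = 1 + max(4, -1) = 5
  height(45) = 1 + max(-1, -1) = 0
  height(49) = 1 + max(0, -1) = 1
  height(43) = 1 + max(5, 1) = 6
Height = 6


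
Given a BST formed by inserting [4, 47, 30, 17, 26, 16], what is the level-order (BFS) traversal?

Tree insertion order: [4, 47, 30, 17, 26, 16]
Tree (level-order array): [4, None, 47, 30, None, 17, None, 16, 26]
BFS from the root, enqueuing left then right child of each popped node:
  queue [4] -> pop 4, enqueue [47], visited so far: [4]
  queue [47] -> pop 47, enqueue [30], visited so far: [4, 47]
  queue [30] -> pop 30, enqueue [17], visited so far: [4, 47, 30]
  queue [17] -> pop 17, enqueue [16, 26], visited so far: [4, 47, 30, 17]
  queue [16, 26] -> pop 16, enqueue [none], visited so far: [4, 47, 30, 17, 16]
  queue [26] -> pop 26, enqueue [none], visited so far: [4, 47, 30, 17, 16, 26]
Result: [4, 47, 30, 17, 16, 26]


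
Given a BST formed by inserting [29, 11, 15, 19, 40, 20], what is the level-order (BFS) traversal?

Tree insertion order: [29, 11, 15, 19, 40, 20]
Tree (level-order array): [29, 11, 40, None, 15, None, None, None, 19, None, 20]
BFS from the root, enqueuing left then right child of each popped node:
  queue [29] -> pop 29, enqueue [11, 40], visited so far: [29]
  queue [11, 40] -> pop 11, enqueue [15], visited so far: [29, 11]
  queue [40, 15] -> pop 40, enqueue [none], visited so far: [29, 11, 40]
  queue [15] -> pop 15, enqueue [19], visited so far: [29, 11, 40, 15]
  queue [19] -> pop 19, enqueue [20], visited so far: [29, 11, 40, 15, 19]
  queue [20] -> pop 20, enqueue [none], visited so far: [29, 11, 40, 15, 19, 20]
Result: [29, 11, 40, 15, 19, 20]


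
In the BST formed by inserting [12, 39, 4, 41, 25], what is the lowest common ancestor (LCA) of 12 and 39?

Tree insertion order: [12, 39, 4, 41, 25]
Tree (level-order array): [12, 4, 39, None, None, 25, 41]
In a BST, the LCA of p=12, q=39 is the first node v on the
root-to-leaf path with p <= v <= q (go left if both < v, right if both > v).
Walk from root:
  at 12: 12 <= 12 <= 39, this is the LCA
LCA = 12


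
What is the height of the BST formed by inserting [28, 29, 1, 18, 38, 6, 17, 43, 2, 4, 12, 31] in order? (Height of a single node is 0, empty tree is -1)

Insertion order: [28, 29, 1, 18, 38, 6, 17, 43, 2, 4, 12, 31]
Tree (level-order array): [28, 1, 29, None, 18, None, 38, 6, None, 31, 43, 2, 17, None, None, None, None, None, 4, 12]
Compute height bottom-up (empty subtree = -1):
  height(4) = 1 + max(-1, -1) = 0
  height(2) = 1 + max(-1, 0) = 1
  height(12) = 1 + max(-1, -1) = 0
  height(17) = 1 + max(0, -1) = 1
  height(6) = 1 + max(1, 1) = 2
  height(18) = 1 + max(2, -1) = 3
  height(1) = 1 + max(-1, 3) = 4
  height(31) = 1 + max(-1, -1) = 0
  height(43) = 1 + max(-1, -1) = 0
  height(38) = 1 + max(0, 0) = 1
  height(29) = 1 + max(-1, 1) = 2
  height(28) = 1 + max(4, 2) = 5
Height = 5


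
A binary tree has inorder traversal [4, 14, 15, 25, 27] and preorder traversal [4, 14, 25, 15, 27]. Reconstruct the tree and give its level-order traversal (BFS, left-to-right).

Inorder:  [4, 14, 15, 25, 27]
Preorder: [4, 14, 25, 15, 27]
Algorithm: preorder visits root first, so consume preorder in order;
for each root, split the current inorder slice at that value into
left-subtree inorder and right-subtree inorder, then recurse.
Recursive splits:
  root=4; inorder splits into left=[], right=[14, 15, 25, 27]
  root=14; inorder splits into left=[], right=[15, 25, 27]
  root=25; inorder splits into left=[15], right=[27]
  root=15; inorder splits into left=[], right=[]
  root=27; inorder splits into left=[], right=[]
Reconstructed level-order: [4, 14, 25, 15, 27]


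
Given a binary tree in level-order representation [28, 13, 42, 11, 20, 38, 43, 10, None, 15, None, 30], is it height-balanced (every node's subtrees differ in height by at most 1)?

Tree (level-order array): [28, 13, 42, 11, 20, 38, 43, 10, None, 15, None, 30]
Definition: a tree is height-balanced if, at every node, |h(left) - h(right)| <= 1 (empty subtree has height -1).
Bottom-up per-node check:
  node 10: h_left=-1, h_right=-1, diff=0 [OK], height=0
  node 11: h_left=0, h_right=-1, diff=1 [OK], height=1
  node 15: h_left=-1, h_right=-1, diff=0 [OK], height=0
  node 20: h_left=0, h_right=-1, diff=1 [OK], height=1
  node 13: h_left=1, h_right=1, diff=0 [OK], height=2
  node 30: h_left=-1, h_right=-1, diff=0 [OK], height=0
  node 38: h_left=0, h_right=-1, diff=1 [OK], height=1
  node 43: h_left=-1, h_right=-1, diff=0 [OK], height=0
  node 42: h_left=1, h_right=0, diff=1 [OK], height=2
  node 28: h_left=2, h_right=2, diff=0 [OK], height=3
All nodes satisfy the balance condition.
Result: Balanced


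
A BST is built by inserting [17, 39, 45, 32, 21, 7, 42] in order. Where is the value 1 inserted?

Starting tree (level order): [17, 7, 39, None, None, 32, 45, 21, None, 42]
Insertion path: 17 -> 7
Result: insert 1 as left child of 7
Final tree (level order): [17, 7, 39, 1, None, 32, 45, None, None, 21, None, 42]


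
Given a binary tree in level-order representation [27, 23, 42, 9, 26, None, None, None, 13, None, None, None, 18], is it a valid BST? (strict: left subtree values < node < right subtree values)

Level-order array: [27, 23, 42, 9, 26, None, None, None, 13, None, None, None, 18]
Validate using subtree bounds (lo, hi): at each node, require lo < value < hi,
then recurse left with hi=value and right with lo=value.
Preorder trace (stopping at first violation):
  at node 27 with bounds (-inf, +inf): OK
  at node 23 with bounds (-inf, 27): OK
  at node 9 with bounds (-inf, 23): OK
  at node 13 with bounds (9, 23): OK
  at node 18 with bounds (13, 23): OK
  at node 26 with bounds (23, 27): OK
  at node 42 with bounds (27, +inf): OK
No violation found at any node.
Result: Valid BST


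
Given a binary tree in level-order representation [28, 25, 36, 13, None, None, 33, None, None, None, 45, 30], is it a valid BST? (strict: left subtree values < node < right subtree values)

Level-order array: [28, 25, 36, 13, None, None, 33, None, None, None, 45, 30]
Validate using subtree bounds (lo, hi): at each node, require lo < value < hi,
then recurse left with hi=value and right with lo=value.
Preorder trace (stopping at first violation):
  at node 28 with bounds (-inf, +inf): OK
  at node 25 with bounds (-inf, 28): OK
  at node 13 with bounds (-inf, 25): OK
  at node 36 with bounds (28, +inf): OK
  at node 33 with bounds (36, +inf): VIOLATION
Node 33 violates its bound: not (36 < 33 < +inf).
Result: Not a valid BST


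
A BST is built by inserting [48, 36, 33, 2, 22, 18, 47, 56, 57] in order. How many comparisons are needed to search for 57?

Search path for 57: 48 -> 56 -> 57
Found: True
Comparisons: 3


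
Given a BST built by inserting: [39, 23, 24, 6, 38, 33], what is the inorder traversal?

Tree insertion order: [39, 23, 24, 6, 38, 33]
Tree (level-order array): [39, 23, None, 6, 24, None, None, None, 38, 33]
Inorder traversal: [6, 23, 24, 33, 38, 39]


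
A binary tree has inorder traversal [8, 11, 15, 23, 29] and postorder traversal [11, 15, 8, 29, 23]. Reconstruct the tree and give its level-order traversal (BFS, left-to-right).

Inorder:   [8, 11, 15, 23, 29]
Postorder: [11, 15, 8, 29, 23]
Algorithm: postorder visits root last, so walk postorder right-to-left;
each value is the root of the current inorder slice — split it at that
value, recurse on the right subtree first, then the left.
Recursive splits:
  root=23; inorder splits into left=[8, 11, 15], right=[29]
  root=29; inorder splits into left=[], right=[]
  root=8; inorder splits into left=[], right=[11, 15]
  root=15; inorder splits into left=[11], right=[]
  root=11; inorder splits into left=[], right=[]
Reconstructed level-order: [23, 8, 29, 15, 11]


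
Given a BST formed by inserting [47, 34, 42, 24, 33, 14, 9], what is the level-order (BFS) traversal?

Tree insertion order: [47, 34, 42, 24, 33, 14, 9]
Tree (level-order array): [47, 34, None, 24, 42, 14, 33, None, None, 9]
BFS from the root, enqueuing left then right child of each popped node:
  queue [47] -> pop 47, enqueue [34], visited so far: [47]
  queue [34] -> pop 34, enqueue [24, 42], visited so far: [47, 34]
  queue [24, 42] -> pop 24, enqueue [14, 33], visited so far: [47, 34, 24]
  queue [42, 14, 33] -> pop 42, enqueue [none], visited so far: [47, 34, 24, 42]
  queue [14, 33] -> pop 14, enqueue [9], visited so far: [47, 34, 24, 42, 14]
  queue [33, 9] -> pop 33, enqueue [none], visited so far: [47, 34, 24, 42, 14, 33]
  queue [9] -> pop 9, enqueue [none], visited so far: [47, 34, 24, 42, 14, 33, 9]
Result: [47, 34, 24, 42, 14, 33, 9]


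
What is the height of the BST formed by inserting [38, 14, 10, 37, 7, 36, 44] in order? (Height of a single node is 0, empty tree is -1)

Insertion order: [38, 14, 10, 37, 7, 36, 44]
Tree (level-order array): [38, 14, 44, 10, 37, None, None, 7, None, 36]
Compute height bottom-up (empty subtree = -1):
  height(7) = 1 + max(-1, -1) = 0
  height(10) = 1 + max(0, -1) = 1
  height(36) = 1 + max(-1, -1) = 0
  height(37) = 1 + max(0, -1) = 1
  height(14) = 1 + max(1, 1) = 2
  height(44) = 1 + max(-1, -1) = 0
  height(38) = 1 + max(2, 0) = 3
Height = 3


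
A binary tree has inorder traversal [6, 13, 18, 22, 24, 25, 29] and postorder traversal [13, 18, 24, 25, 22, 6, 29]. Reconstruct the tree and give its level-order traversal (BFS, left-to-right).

Inorder:   [6, 13, 18, 22, 24, 25, 29]
Postorder: [13, 18, 24, 25, 22, 6, 29]
Algorithm: postorder visits root last, so walk postorder right-to-left;
each value is the root of the current inorder slice — split it at that
value, recurse on the right subtree first, then the left.
Recursive splits:
  root=29; inorder splits into left=[6, 13, 18, 22, 24, 25], right=[]
  root=6; inorder splits into left=[], right=[13, 18, 22, 24, 25]
  root=22; inorder splits into left=[13, 18], right=[24, 25]
  root=25; inorder splits into left=[24], right=[]
  root=24; inorder splits into left=[], right=[]
  root=18; inorder splits into left=[13], right=[]
  root=13; inorder splits into left=[], right=[]
Reconstructed level-order: [29, 6, 22, 18, 25, 13, 24]


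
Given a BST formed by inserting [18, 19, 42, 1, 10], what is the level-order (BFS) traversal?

Tree insertion order: [18, 19, 42, 1, 10]
Tree (level-order array): [18, 1, 19, None, 10, None, 42]
BFS from the root, enqueuing left then right child of each popped node:
  queue [18] -> pop 18, enqueue [1, 19], visited so far: [18]
  queue [1, 19] -> pop 1, enqueue [10], visited so far: [18, 1]
  queue [19, 10] -> pop 19, enqueue [42], visited so far: [18, 1, 19]
  queue [10, 42] -> pop 10, enqueue [none], visited so far: [18, 1, 19, 10]
  queue [42] -> pop 42, enqueue [none], visited so far: [18, 1, 19, 10, 42]
Result: [18, 1, 19, 10, 42]


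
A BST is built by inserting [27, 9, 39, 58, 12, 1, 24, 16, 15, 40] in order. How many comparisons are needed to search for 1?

Search path for 1: 27 -> 9 -> 1
Found: True
Comparisons: 3


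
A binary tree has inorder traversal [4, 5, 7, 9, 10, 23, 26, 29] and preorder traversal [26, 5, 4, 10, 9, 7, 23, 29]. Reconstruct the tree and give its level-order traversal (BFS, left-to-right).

Inorder:  [4, 5, 7, 9, 10, 23, 26, 29]
Preorder: [26, 5, 4, 10, 9, 7, 23, 29]
Algorithm: preorder visits root first, so consume preorder in order;
for each root, split the current inorder slice at that value into
left-subtree inorder and right-subtree inorder, then recurse.
Recursive splits:
  root=26; inorder splits into left=[4, 5, 7, 9, 10, 23], right=[29]
  root=5; inorder splits into left=[4], right=[7, 9, 10, 23]
  root=4; inorder splits into left=[], right=[]
  root=10; inorder splits into left=[7, 9], right=[23]
  root=9; inorder splits into left=[7], right=[]
  root=7; inorder splits into left=[], right=[]
  root=23; inorder splits into left=[], right=[]
  root=29; inorder splits into left=[], right=[]
Reconstructed level-order: [26, 5, 29, 4, 10, 9, 23, 7]


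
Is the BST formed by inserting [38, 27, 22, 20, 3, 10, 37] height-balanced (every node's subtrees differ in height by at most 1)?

Tree (level-order array): [38, 27, None, 22, 37, 20, None, None, None, 3, None, None, 10]
Definition: a tree is height-balanced if, at every node, |h(left) - h(right)| <= 1 (empty subtree has height -1).
Bottom-up per-node check:
  node 10: h_left=-1, h_right=-1, diff=0 [OK], height=0
  node 3: h_left=-1, h_right=0, diff=1 [OK], height=1
  node 20: h_left=1, h_right=-1, diff=2 [FAIL (|1--1|=2 > 1)], height=2
  node 22: h_left=2, h_right=-1, diff=3 [FAIL (|2--1|=3 > 1)], height=3
  node 37: h_left=-1, h_right=-1, diff=0 [OK], height=0
  node 27: h_left=3, h_right=0, diff=3 [FAIL (|3-0|=3 > 1)], height=4
  node 38: h_left=4, h_right=-1, diff=5 [FAIL (|4--1|=5 > 1)], height=5
Node 20 violates the condition: |1 - -1| = 2 > 1.
Result: Not balanced


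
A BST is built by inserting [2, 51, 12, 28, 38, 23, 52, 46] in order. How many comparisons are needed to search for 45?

Search path for 45: 2 -> 51 -> 12 -> 28 -> 38 -> 46
Found: False
Comparisons: 6


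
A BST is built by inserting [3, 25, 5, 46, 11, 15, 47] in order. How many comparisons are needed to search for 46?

Search path for 46: 3 -> 25 -> 46
Found: True
Comparisons: 3


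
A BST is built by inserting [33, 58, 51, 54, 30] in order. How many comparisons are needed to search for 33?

Search path for 33: 33
Found: True
Comparisons: 1


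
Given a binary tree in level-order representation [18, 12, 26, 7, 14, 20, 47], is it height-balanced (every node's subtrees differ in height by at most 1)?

Tree (level-order array): [18, 12, 26, 7, 14, 20, 47]
Definition: a tree is height-balanced if, at every node, |h(left) - h(right)| <= 1 (empty subtree has height -1).
Bottom-up per-node check:
  node 7: h_left=-1, h_right=-1, diff=0 [OK], height=0
  node 14: h_left=-1, h_right=-1, diff=0 [OK], height=0
  node 12: h_left=0, h_right=0, diff=0 [OK], height=1
  node 20: h_left=-1, h_right=-1, diff=0 [OK], height=0
  node 47: h_left=-1, h_right=-1, diff=0 [OK], height=0
  node 26: h_left=0, h_right=0, diff=0 [OK], height=1
  node 18: h_left=1, h_right=1, diff=0 [OK], height=2
All nodes satisfy the balance condition.
Result: Balanced


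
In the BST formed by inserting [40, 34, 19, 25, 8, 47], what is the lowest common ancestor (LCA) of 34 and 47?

Tree insertion order: [40, 34, 19, 25, 8, 47]
Tree (level-order array): [40, 34, 47, 19, None, None, None, 8, 25]
In a BST, the LCA of p=34, q=47 is the first node v on the
root-to-leaf path with p <= v <= q (go left if both < v, right if both > v).
Walk from root:
  at 40: 34 <= 40 <= 47, this is the LCA
LCA = 40


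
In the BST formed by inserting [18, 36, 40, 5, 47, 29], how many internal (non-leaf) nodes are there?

Tree built from: [18, 36, 40, 5, 47, 29]
Tree (level-order array): [18, 5, 36, None, None, 29, 40, None, None, None, 47]
Rule: An internal node has at least one child.
Per-node child counts:
  node 18: 2 child(ren)
  node 5: 0 child(ren)
  node 36: 2 child(ren)
  node 29: 0 child(ren)
  node 40: 1 child(ren)
  node 47: 0 child(ren)
Matching nodes: [18, 36, 40]
Count of internal (non-leaf) nodes: 3


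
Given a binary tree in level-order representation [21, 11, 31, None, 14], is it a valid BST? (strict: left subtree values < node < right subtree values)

Level-order array: [21, 11, 31, None, 14]
Validate using subtree bounds (lo, hi): at each node, require lo < value < hi,
then recurse left with hi=value and right with lo=value.
Preorder trace (stopping at first violation):
  at node 21 with bounds (-inf, +inf): OK
  at node 11 with bounds (-inf, 21): OK
  at node 14 with bounds (11, 21): OK
  at node 31 with bounds (21, +inf): OK
No violation found at any node.
Result: Valid BST


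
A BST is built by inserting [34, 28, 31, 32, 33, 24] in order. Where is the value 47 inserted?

Starting tree (level order): [34, 28, None, 24, 31, None, None, None, 32, None, 33]
Insertion path: 34
Result: insert 47 as right child of 34
Final tree (level order): [34, 28, 47, 24, 31, None, None, None, None, None, 32, None, 33]


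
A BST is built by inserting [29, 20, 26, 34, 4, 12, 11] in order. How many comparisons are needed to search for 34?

Search path for 34: 29 -> 34
Found: True
Comparisons: 2


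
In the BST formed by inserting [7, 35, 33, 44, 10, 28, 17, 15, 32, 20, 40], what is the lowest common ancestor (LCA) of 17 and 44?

Tree insertion order: [7, 35, 33, 44, 10, 28, 17, 15, 32, 20, 40]
Tree (level-order array): [7, None, 35, 33, 44, 10, None, 40, None, None, 28, None, None, 17, 32, 15, 20]
In a BST, the LCA of p=17, q=44 is the first node v on the
root-to-leaf path with p <= v <= q (go left if both < v, right if both > v).
Walk from root:
  at 7: both 17 and 44 > 7, go right
  at 35: 17 <= 35 <= 44, this is the LCA
LCA = 35


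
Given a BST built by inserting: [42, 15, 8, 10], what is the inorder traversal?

Tree insertion order: [42, 15, 8, 10]
Tree (level-order array): [42, 15, None, 8, None, None, 10]
Inorder traversal: [8, 10, 15, 42]


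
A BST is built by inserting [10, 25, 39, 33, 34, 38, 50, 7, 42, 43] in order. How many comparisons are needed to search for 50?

Search path for 50: 10 -> 25 -> 39 -> 50
Found: True
Comparisons: 4


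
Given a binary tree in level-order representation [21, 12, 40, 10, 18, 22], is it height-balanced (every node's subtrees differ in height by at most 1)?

Tree (level-order array): [21, 12, 40, 10, 18, 22]
Definition: a tree is height-balanced if, at every node, |h(left) - h(right)| <= 1 (empty subtree has height -1).
Bottom-up per-node check:
  node 10: h_left=-1, h_right=-1, diff=0 [OK], height=0
  node 18: h_left=-1, h_right=-1, diff=0 [OK], height=0
  node 12: h_left=0, h_right=0, diff=0 [OK], height=1
  node 22: h_left=-1, h_right=-1, diff=0 [OK], height=0
  node 40: h_left=0, h_right=-1, diff=1 [OK], height=1
  node 21: h_left=1, h_right=1, diff=0 [OK], height=2
All nodes satisfy the balance condition.
Result: Balanced


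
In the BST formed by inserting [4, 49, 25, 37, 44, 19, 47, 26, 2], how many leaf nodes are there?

Tree built from: [4, 49, 25, 37, 44, 19, 47, 26, 2]
Tree (level-order array): [4, 2, 49, None, None, 25, None, 19, 37, None, None, 26, 44, None, None, None, 47]
Rule: A leaf has 0 children.
Per-node child counts:
  node 4: 2 child(ren)
  node 2: 0 child(ren)
  node 49: 1 child(ren)
  node 25: 2 child(ren)
  node 19: 0 child(ren)
  node 37: 2 child(ren)
  node 26: 0 child(ren)
  node 44: 1 child(ren)
  node 47: 0 child(ren)
Matching nodes: [2, 19, 26, 47]
Count of leaf nodes: 4


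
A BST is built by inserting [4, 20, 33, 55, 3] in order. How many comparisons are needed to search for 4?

Search path for 4: 4
Found: True
Comparisons: 1


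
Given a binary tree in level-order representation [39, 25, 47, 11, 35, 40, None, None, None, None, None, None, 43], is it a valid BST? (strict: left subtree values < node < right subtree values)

Level-order array: [39, 25, 47, 11, 35, 40, None, None, None, None, None, None, 43]
Validate using subtree bounds (lo, hi): at each node, require lo < value < hi,
then recurse left with hi=value and right with lo=value.
Preorder trace (stopping at first violation):
  at node 39 with bounds (-inf, +inf): OK
  at node 25 with bounds (-inf, 39): OK
  at node 11 with bounds (-inf, 25): OK
  at node 35 with bounds (25, 39): OK
  at node 47 with bounds (39, +inf): OK
  at node 40 with bounds (39, 47): OK
  at node 43 with bounds (40, 47): OK
No violation found at any node.
Result: Valid BST


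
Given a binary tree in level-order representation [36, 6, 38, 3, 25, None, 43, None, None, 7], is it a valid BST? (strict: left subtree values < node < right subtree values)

Level-order array: [36, 6, 38, 3, 25, None, 43, None, None, 7]
Validate using subtree bounds (lo, hi): at each node, require lo < value < hi,
then recurse left with hi=value and right with lo=value.
Preorder trace (stopping at first violation):
  at node 36 with bounds (-inf, +inf): OK
  at node 6 with bounds (-inf, 36): OK
  at node 3 with bounds (-inf, 6): OK
  at node 25 with bounds (6, 36): OK
  at node 7 with bounds (6, 25): OK
  at node 38 with bounds (36, +inf): OK
  at node 43 with bounds (38, +inf): OK
No violation found at any node.
Result: Valid BST


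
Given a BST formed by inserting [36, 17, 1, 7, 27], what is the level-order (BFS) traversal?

Tree insertion order: [36, 17, 1, 7, 27]
Tree (level-order array): [36, 17, None, 1, 27, None, 7]
BFS from the root, enqueuing left then right child of each popped node:
  queue [36] -> pop 36, enqueue [17], visited so far: [36]
  queue [17] -> pop 17, enqueue [1, 27], visited so far: [36, 17]
  queue [1, 27] -> pop 1, enqueue [7], visited so far: [36, 17, 1]
  queue [27, 7] -> pop 27, enqueue [none], visited so far: [36, 17, 1, 27]
  queue [7] -> pop 7, enqueue [none], visited so far: [36, 17, 1, 27, 7]
Result: [36, 17, 1, 27, 7]


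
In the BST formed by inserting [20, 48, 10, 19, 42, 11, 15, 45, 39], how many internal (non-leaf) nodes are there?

Tree built from: [20, 48, 10, 19, 42, 11, 15, 45, 39]
Tree (level-order array): [20, 10, 48, None, 19, 42, None, 11, None, 39, 45, None, 15]
Rule: An internal node has at least one child.
Per-node child counts:
  node 20: 2 child(ren)
  node 10: 1 child(ren)
  node 19: 1 child(ren)
  node 11: 1 child(ren)
  node 15: 0 child(ren)
  node 48: 1 child(ren)
  node 42: 2 child(ren)
  node 39: 0 child(ren)
  node 45: 0 child(ren)
Matching nodes: [20, 10, 19, 11, 48, 42]
Count of internal (non-leaf) nodes: 6


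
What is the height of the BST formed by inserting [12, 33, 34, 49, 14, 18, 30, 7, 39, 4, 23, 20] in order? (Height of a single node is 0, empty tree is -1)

Insertion order: [12, 33, 34, 49, 14, 18, 30, 7, 39, 4, 23, 20]
Tree (level-order array): [12, 7, 33, 4, None, 14, 34, None, None, None, 18, None, 49, None, 30, 39, None, 23, None, None, None, 20]
Compute height bottom-up (empty subtree = -1):
  height(4) = 1 + max(-1, -1) = 0
  height(7) = 1 + max(0, -1) = 1
  height(20) = 1 + max(-1, -1) = 0
  height(23) = 1 + max(0, -1) = 1
  height(30) = 1 + max(1, -1) = 2
  height(18) = 1 + max(-1, 2) = 3
  height(14) = 1 + max(-1, 3) = 4
  height(39) = 1 + max(-1, -1) = 0
  height(49) = 1 + max(0, -1) = 1
  height(34) = 1 + max(-1, 1) = 2
  height(33) = 1 + max(4, 2) = 5
  height(12) = 1 + max(1, 5) = 6
Height = 6


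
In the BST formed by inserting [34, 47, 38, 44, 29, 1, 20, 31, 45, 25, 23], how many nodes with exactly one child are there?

Tree built from: [34, 47, 38, 44, 29, 1, 20, 31, 45, 25, 23]
Tree (level-order array): [34, 29, 47, 1, 31, 38, None, None, 20, None, None, None, 44, None, 25, None, 45, 23]
Rule: These are nodes with exactly 1 non-null child.
Per-node child counts:
  node 34: 2 child(ren)
  node 29: 2 child(ren)
  node 1: 1 child(ren)
  node 20: 1 child(ren)
  node 25: 1 child(ren)
  node 23: 0 child(ren)
  node 31: 0 child(ren)
  node 47: 1 child(ren)
  node 38: 1 child(ren)
  node 44: 1 child(ren)
  node 45: 0 child(ren)
Matching nodes: [1, 20, 25, 47, 38, 44]
Count of nodes with exactly one child: 6


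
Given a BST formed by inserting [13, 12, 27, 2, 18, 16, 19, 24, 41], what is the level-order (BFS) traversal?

Tree insertion order: [13, 12, 27, 2, 18, 16, 19, 24, 41]
Tree (level-order array): [13, 12, 27, 2, None, 18, 41, None, None, 16, 19, None, None, None, None, None, 24]
BFS from the root, enqueuing left then right child of each popped node:
  queue [13] -> pop 13, enqueue [12, 27], visited so far: [13]
  queue [12, 27] -> pop 12, enqueue [2], visited so far: [13, 12]
  queue [27, 2] -> pop 27, enqueue [18, 41], visited so far: [13, 12, 27]
  queue [2, 18, 41] -> pop 2, enqueue [none], visited so far: [13, 12, 27, 2]
  queue [18, 41] -> pop 18, enqueue [16, 19], visited so far: [13, 12, 27, 2, 18]
  queue [41, 16, 19] -> pop 41, enqueue [none], visited so far: [13, 12, 27, 2, 18, 41]
  queue [16, 19] -> pop 16, enqueue [none], visited so far: [13, 12, 27, 2, 18, 41, 16]
  queue [19] -> pop 19, enqueue [24], visited so far: [13, 12, 27, 2, 18, 41, 16, 19]
  queue [24] -> pop 24, enqueue [none], visited so far: [13, 12, 27, 2, 18, 41, 16, 19, 24]
Result: [13, 12, 27, 2, 18, 41, 16, 19, 24]


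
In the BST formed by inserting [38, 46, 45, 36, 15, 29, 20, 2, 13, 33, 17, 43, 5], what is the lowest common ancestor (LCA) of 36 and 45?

Tree insertion order: [38, 46, 45, 36, 15, 29, 20, 2, 13, 33, 17, 43, 5]
Tree (level-order array): [38, 36, 46, 15, None, 45, None, 2, 29, 43, None, None, 13, 20, 33, None, None, 5, None, 17]
In a BST, the LCA of p=36, q=45 is the first node v on the
root-to-leaf path with p <= v <= q (go left if both < v, right if both > v).
Walk from root:
  at 38: 36 <= 38 <= 45, this is the LCA
LCA = 38


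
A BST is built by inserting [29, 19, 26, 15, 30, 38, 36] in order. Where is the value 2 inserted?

Starting tree (level order): [29, 19, 30, 15, 26, None, 38, None, None, None, None, 36]
Insertion path: 29 -> 19 -> 15
Result: insert 2 as left child of 15
Final tree (level order): [29, 19, 30, 15, 26, None, 38, 2, None, None, None, 36]


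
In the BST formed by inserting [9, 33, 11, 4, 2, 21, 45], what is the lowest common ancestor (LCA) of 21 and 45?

Tree insertion order: [9, 33, 11, 4, 2, 21, 45]
Tree (level-order array): [9, 4, 33, 2, None, 11, 45, None, None, None, 21]
In a BST, the LCA of p=21, q=45 is the first node v on the
root-to-leaf path with p <= v <= q (go left if both < v, right if both > v).
Walk from root:
  at 9: both 21 and 45 > 9, go right
  at 33: 21 <= 33 <= 45, this is the LCA
LCA = 33


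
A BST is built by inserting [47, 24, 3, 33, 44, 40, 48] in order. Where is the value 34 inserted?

Starting tree (level order): [47, 24, 48, 3, 33, None, None, None, None, None, 44, 40]
Insertion path: 47 -> 24 -> 33 -> 44 -> 40
Result: insert 34 as left child of 40
Final tree (level order): [47, 24, 48, 3, 33, None, None, None, None, None, 44, 40, None, 34]


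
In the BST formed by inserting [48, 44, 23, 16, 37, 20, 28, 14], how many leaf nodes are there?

Tree built from: [48, 44, 23, 16, 37, 20, 28, 14]
Tree (level-order array): [48, 44, None, 23, None, 16, 37, 14, 20, 28]
Rule: A leaf has 0 children.
Per-node child counts:
  node 48: 1 child(ren)
  node 44: 1 child(ren)
  node 23: 2 child(ren)
  node 16: 2 child(ren)
  node 14: 0 child(ren)
  node 20: 0 child(ren)
  node 37: 1 child(ren)
  node 28: 0 child(ren)
Matching nodes: [14, 20, 28]
Count of leaf nodes: 3


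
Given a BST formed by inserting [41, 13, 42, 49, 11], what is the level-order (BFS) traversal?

Tree insertion order: [41, 13, 42, 49, 11]
Tree (level-order array): [41, 13, 42, 11, None, None, 49]
BFS from the root, enqueuing left then right child of each popped node:
  queue [41] -> pop 41, enqueue [13, 42], visited so far: [41]
  queue [13, 42] -> pop 13, enqueue [11], visited so far: [41, 13]
  queue [42, 11] -> pop 42, enqueue [49], visited so far: [41, 13, 42]
  queue [11, 49] -> pop 11, enqueue [none], visited so far: [41, 13, 42, 11]
  queue [49] -> pop 49, enqueue [none], visited so far: [41, 13, 42, 11, 49]
Result: [41, 13, 42, 11, 49]


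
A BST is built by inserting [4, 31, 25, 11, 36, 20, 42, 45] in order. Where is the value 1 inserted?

Starting tree (level order): [4, None, 31, 25, 36, 11, None, None, 42, None, 20, None, 45]
Insertion path: 4
Result: insert 1 as left child of 4
Final tree (level order): [4, 1, 31, None, None, 25, 36, 11, None, None, 42, None, 20, None, 45]


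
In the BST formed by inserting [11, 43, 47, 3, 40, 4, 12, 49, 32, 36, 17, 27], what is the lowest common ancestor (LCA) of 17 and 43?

Tree insertion order: [11, 43, 47, 3, 40, 4, 12, 49, 32, 36, 17, 27]
Tree (level-order array): [11, 3, 43, None, 4, 40, 47, None, None, 12, None, None, 49, None, 32, None, None, 17, 36, None, 27]
In a BST, the LCA of p=17, q=43 is the first node v on the
root-to-leaf path with p <= v <= q (go left if both < v, right if both > v).
Walk from root:
  at 11: both 17 and 43 > 11, go right
  at 43: 17 <= 43 <= 43, this is the LCA
LCA = 43


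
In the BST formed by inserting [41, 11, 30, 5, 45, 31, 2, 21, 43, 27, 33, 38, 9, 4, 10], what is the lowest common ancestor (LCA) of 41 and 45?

Tree insertion order: [41, 11, 30, 5, 45, 31, 2, 21, 43, 27, 33, 38, 9, 4, 10]
Tree (level-order array): [41, 11, 45, 5, 30, 43, None, 2, 9, 21, 31, None, None, None, 4, None, 10, None, 27, None, 33, None, None, None, None, None, None, None, 38]
In a BST, the LCA of p=41, q=45 is the first node v on the
root-to-leaf path with p <= v <= q (go left if both < v, right if both > v).
Walk from root:
  at 41: 41 <= 41 <= 45, this is the LCA
LCA = 41


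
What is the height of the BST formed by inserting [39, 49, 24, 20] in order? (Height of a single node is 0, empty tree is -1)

Insertion order: [39, 49, 24, 20]
Tree (level-order array): [39, 24, 49, 20]
Compute height bottom-up (empty subtree = -1):
  height(20) = 1 + max(-1, -1) = 0
  height(24) = 1 + max(0, -1) = 1
  height(49) = 1 + max(-1, -1) = 0
  height(39) = 1 + max(1, 0) = 2
Height = 2


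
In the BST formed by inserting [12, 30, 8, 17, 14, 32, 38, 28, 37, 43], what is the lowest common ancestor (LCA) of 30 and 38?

Tree insertion order: [12, 30, 8, 17, 14, 32, 38, 28, 37, 43]
Tree (level-order array): [12, 8, 30, None, None, 17, 32, 14, 28, None, 38, None, None, None, None, 37, 43]
In a BST, the LCA of p=30, q=38 is the first node v on the
root-to-leaf path with p <= v <= q (go left if both < v, right if both > v).
Walk from root:
  at 12: both 30 and 38 > 12, go right
  at 30: 30 <= 30 <= 38, this is the LCA
LCA = 30


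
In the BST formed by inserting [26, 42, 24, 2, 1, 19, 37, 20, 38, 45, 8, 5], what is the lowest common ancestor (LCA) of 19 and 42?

Tree insertion order: [26, 42, 24, 2, 1, 19, 37, 20, 38, 45, 8, 5]
Tree (level-order array): [26, 24, 42, 2, None, 37, 45, 1, 19, None, 38, None, None, None, None, 8, 20, None, None, 5]
In a BST, the LCA of p=19, q=42 is the first node v on the
root-to-leaf path with p <= v <= q (go left if both < v, right if both > v).
Walk from root:
  at 26: 19 <= 26 <= 42, this is the LCA
LCA = 26


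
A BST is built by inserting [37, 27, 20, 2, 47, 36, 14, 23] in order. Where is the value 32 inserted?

Starting tree (level order): [37, 27, 47, 20, 36, None, None, 2, 23, None, None, None, 14]
Insertion path: 37 -> 27 -> 36
Result: insert 32 as left child of 36
Final tree (level order): [37, 27, 47, 20, 36, None, None, 2, 23, 32, None, None, 14]


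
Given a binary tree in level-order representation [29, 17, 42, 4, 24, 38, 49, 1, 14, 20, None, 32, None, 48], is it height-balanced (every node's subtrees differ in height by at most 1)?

Tree (level-order array): [29, 17, 42, 4, 24, 38, 49, 1, 14, 20, None, 32, None, 48]
Definition: a tree is height-balanced if, at every node, |h(left) - h(right)| <= 1 (empty subtree has height -1).
Bottom-up per-node check:
  node 1: h_left=-1, h_right=-1, diff=0 [OK], height=0
  node 14: h_left=-1, h_right=-1, diff=0 [OK], height=0
  node 4: h_left=0, h_right=0, diff=0 [OK], height=1
  node 20: h_left=-1, h_right=-1, diff=0 [OK], height=0
  node 24: h_left=0, h_right=-1, diff=1 [OK], height=1
  node 17: h_left=1, h_right=1, diff=0 [OK], height=2
  node 32: h_left=-1, h_right=-1, diff=0 [OK], height=0
  node 38: h_left=0, h_right=-1, diff=1 [OK], height=1
  node 48: h_left=-1, h_right=-1, diff=0 [OK], height=0
  node 49: h_left=0, h_right=-1, diff=1 [OK], height=1
  node 42: h_left=1, h_right=1, diff=0 [OK], height=2
  node 29: h_left=2, h_right=2, diff=0 [OK], height=3
All nodes satisfy the balance condition.
Result: Balanced


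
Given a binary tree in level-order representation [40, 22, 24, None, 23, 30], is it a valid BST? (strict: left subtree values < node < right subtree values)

Level-order array: [40, 22, 24, None, 23, 30]
Validate using subtree bounds (lo, hi): at each node, require lo < value < hi,
then recurse left with hi=value and right with lo=value.
Preorder trace (stopping at first violation):
  at node 40 with bounds (-inf, +inf): OK
  at node 22 with bounds (-inf, 40): OK
  at node 23 with bounds (22, 40): OK
  at node 24 with bounds (40, +inf): VIOLATION
Node 24 violates its bound: not (40 < 24 < +inf).
Result: Not a valid BST


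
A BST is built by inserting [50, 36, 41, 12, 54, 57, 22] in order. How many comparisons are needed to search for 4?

Search path for 4: 50 -> 36 -> 12
Found: False
Comparisons: 3


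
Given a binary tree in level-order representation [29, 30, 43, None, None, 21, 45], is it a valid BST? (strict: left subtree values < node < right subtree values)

Level-order array: [29, 30, 43, None, None, 21, 45]
Validate using subtree bounds (lo, hi): at each node, require lo < value < hi,
then recurse left with hi=value and right with lo=value.
Preorder trace (stopping at first violation):
  at node 29 with bounds (-inf, +inf): OK
  at node 30 with bounds (-inf, 29): VIOLATION
Node 30 violates its bound: not (-inf < 30 < 29).
Result: Not a valid BST


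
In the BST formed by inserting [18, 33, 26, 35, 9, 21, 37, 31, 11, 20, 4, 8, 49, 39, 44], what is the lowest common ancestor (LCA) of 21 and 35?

Tree insertion order: [18, 33, 26, 35, 9, 21, 37, 31, 11, 20, 4, 8, 49, 39, 44]
Tree (level-order array): [18, 9, 33, 4, 11, 26, 35, None, 8, None, None, 21, 31, None, 37, None, None, 20, None, None, None, None, 49, None, None, 39, None, None, 44]
In a BST, the LCA of p=21, q=35 is the first node v on the
root-to-leaf path with p <= v <= q (go left if both < v, right if both > v).
Walk from root:
  at 18: both 21 and 35 > 18, go right
  at 33: 21 <= 33 <= 35, this is the LCA
LCA = 33


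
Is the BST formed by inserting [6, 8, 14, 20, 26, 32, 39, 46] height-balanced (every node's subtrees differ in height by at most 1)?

Tree (level-order array): [6, None, 8, None, 14, None, 20, None, 26, None, 32, None, 39, None, 46]
Definition: a tree is height-balanced if, at every node, |h(left) - h(right)| <= 1 (empty subtree has height -1).
Bottom-up per-node check:
  node 46: h_left=-1, h_right=-1, diff=0 [OK], height=0
  node 39: h_left=-1, h_right=0, diff=1 [OK], height=1
  node 32: h_left=-1, h_right=1, diff=2 [FAIL (|-1-1|=2 > 1)], height=2
  node 26: h_left=-1, h_right=2, diff=3 [FAIL (|-1-2|=3 > 1)], height=3
  node 20: h_left=-1, h_right=3, diff=4 [FAIL (|-1-3|=4 > 1)], height=4
  node 14: h_left=-1, h_right=4, diff=5 [FAIL (|-1-4|=5 > 1)], height=5
  node 8: h_left=-1, h_right=5, diff=6 [FAIL (|-1-5|=6 > 1)], height=6
  node 6: h_left=-1, h_right=6, diff=7 [FAIL (|-1-6|=7 > 1)], height=7
Node 32 violates the condition: |-1 - 1| = 2 > 1.
Result: Not balanced


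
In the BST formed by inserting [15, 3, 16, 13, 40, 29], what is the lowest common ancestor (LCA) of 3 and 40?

Tree insertion order: [15, 3, 16, 13, 40, 29]
Tree (level-order array): [15, 3, 16, None, 13, None, 40, None, None, 29]
In a BST, the LCA of p=3, q=40 is the first node v on the
root-to-leaf path with p <= v <= q (go left if both < v, right if both > v).
Walk from root:
  at 15: 3 <= 15 <= 40, this is the LCA
LCA = 15


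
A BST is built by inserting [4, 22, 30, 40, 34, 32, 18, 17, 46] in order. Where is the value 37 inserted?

Starting tree (level order): [4, None, 22, 18, 30, 17, None, None, 40, None, None, 34, 46, 32]
Insertion path: 4 -> 22 -> 30 -> 40 -> 34
Result: insert 37 as right child of 34
Final tree (level order): [4, None, 22, 18, 30, 17, None, None, 40, None, None, 34, 46, 32, 37]


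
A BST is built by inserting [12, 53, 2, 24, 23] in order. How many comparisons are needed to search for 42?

Search path for 42: 12 -> 53 -> 24
Found: False
Comparisons: 3


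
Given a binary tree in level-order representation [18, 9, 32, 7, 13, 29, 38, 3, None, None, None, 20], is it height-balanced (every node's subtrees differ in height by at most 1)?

Tree (level-order array): [18, 9, 32, 7, 13, 29, 38, 3, None, None, None, 20]
Definition: a tree is height-balanced if, at every node, |h(left) - h(right)| <= 1 (empty subtree has height -1).
Bottom-up per-node check:
  node 3: h_left=-1, h_right=-1, diff=0 [OK], height=0
  node 7: h_left=0, h_right=-1, diff=1 [OK], height=1
  node 13: h_left=-1, h_right=-1, diff=0 [OK], height=0
  node 9: h_left=1, h_right=0, diff=1 [OK], height=2
  node 20: h_left=-1, h_right=-1, diff=0 [OK], height=0
  node 29: h_left=0, h_right=-1, diff=1 [OK], height=1
  node 38: h_left=-1, h_right=-1, diff=0 [OK], height=0
  node 32: h_left=1, h_right=0, diff=1 [OK], height=2
  node 18: h_left=2, h_right=2, diff=0 [OK], height=3
All nodes satisfy the balance condition.
Result: Balanced


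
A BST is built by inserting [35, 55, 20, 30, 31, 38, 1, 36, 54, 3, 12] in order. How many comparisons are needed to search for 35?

Search path for 35: 35
Found: True
Comparisons: 1


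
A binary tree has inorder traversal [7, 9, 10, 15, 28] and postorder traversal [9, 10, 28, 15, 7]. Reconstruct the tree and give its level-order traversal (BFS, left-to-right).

Inorder:   [7, 9, 10, 15, 28]
Postorder: [9, 10, 28, 15, 7]
Algorithm: postorder visits root last, so walk postorder right-to-left;
each value is the root of the current inorder slice — split it at that
value, recurse on the right subtree first, then the left.
Recursive splits:
  root=7; inorder splits into left=[], right=[9, 10, 15, 28]
  root=15; inorder splits into left=[9, 10], right=[28]
  root=28; inorder splits into left=[], right=[]
  root=10; inorder splits into left=[9], right=[]
  root=9; inorder splits into left=[], right=[]
Reconstructed level-order: [7, 15, 10, 28, 9]


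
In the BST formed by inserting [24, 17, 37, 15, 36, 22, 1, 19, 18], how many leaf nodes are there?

Tree built from: [24, 17, 37, 15, 36, 22, 1, 19, 18]
Tree (level-order array): [24, 17, 37, 15, 22, 36, None, 1, None, 19, None, None, None, None, None, 18]
Rule: A leaf has 0 children.
Per-node child counts:
  node 24: 2 child(ren)
  node 17: 2 child(ren)
  node 15: 1 child(ren)
  node 1: 0 child(ren)
  node 22: 1 child(ren)
  node 19: 1 child(ren)
  node 18: 0 child(ren)
  node 37: 1 child(ren)
  node 36: 0 child(ren)
Matching nodes: [1, 18, 36]
Count of leaf nodes: 3


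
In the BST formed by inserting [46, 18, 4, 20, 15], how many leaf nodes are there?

Tree built from: [46, 18, 4, 20, 15]
Tree (level-order array): [46, 18, None, 4, 20, None, 15]
Rule: A leaf has 0 children.
Per-node child counts:
  node 46: 1 child(ren)
  node 18: 2 child(ren)
  node 4: 1 child(ren)
  node 15: 0 child(ren)
  node 20: 0 child(ren)
Matching nodes: [15, 20]
Count of leaf nodes: 2


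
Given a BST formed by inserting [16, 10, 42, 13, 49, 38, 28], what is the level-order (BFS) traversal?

Tree insertion order: [16, 10, 42, 13, 49, 38, 28]
Tree (level-order array): [16, 10, 42, None, 13, 38, 49, None, None, 28]
BFS from the root, enqueuing left then right child of each popped node:
  queue [16] -> pop 16, enqueue [10, 42], visited so far: [16]
  queue [10, 42] -> pop 10, enqueue [13], visited so far: [16, 10]
  queue [42, 13] -> pop 42, enqueue [38, 49], visited so far: [16, 10, 42]
  queue [13, 38, 49] -> pop 13, enqueue [none], visited so far: [16, 10, 42, 13]
  queue [38, 49] -> pop 38, enqueue [28], visited so far: [16, 10, 42, 13, 38]
  queue [49, 28] -> pop 49, enqueue [none], visited so far: [16, 10, 42, 13, 38, 49]
  queue [28] -> pop 28, enqueue [none], visited so far: [16, 10, 42, 13, 38, 49, 28]
Result: [16, 10, 42, 13, 38, 49, 28]
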